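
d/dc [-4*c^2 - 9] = -8*c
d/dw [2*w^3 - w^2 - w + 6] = 6*w^2 - 2*w - 1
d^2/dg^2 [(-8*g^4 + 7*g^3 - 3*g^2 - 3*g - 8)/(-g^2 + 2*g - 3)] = 2*(8*g^6 - 48*g^5 + 168*g^4 - 382*g^3 + 555*g^2 - 264*g + 53)/(g^6 - 6*g^5 + 21*g^4 - 44*g^3 + 63*g^2 - 54*g + 27)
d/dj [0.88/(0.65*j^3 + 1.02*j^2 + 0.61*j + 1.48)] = (-1.716*j^2 - 1.7952*j - 0.5368)/(0.65*j^3 + 1.02*j^2 + 0.61*j + 1.48)^2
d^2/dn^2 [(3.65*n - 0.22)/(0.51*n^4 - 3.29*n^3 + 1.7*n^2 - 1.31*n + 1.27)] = (11.39238*n^7 - 99.1338*n^6 + 267.10923*n^5 - 139.864254*n^4 - 37.372082*n^3 + 175.2156*n^2 - 49.857816*n + 12.339886)/(0.132651*n^12 - 2.567187*n^11 + 17.887383*n^10 - 53.748062*n^9 + 73.803885*n^8 - 90.663231*n^7 + 99.345974*n^6 - 76.005189*n^5 + 55.072185*n^4 - 35.137154*n^3 + 14.764131*n^2 - 6.338697*n + 2.048383)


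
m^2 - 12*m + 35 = (m - 7)*(m - 5)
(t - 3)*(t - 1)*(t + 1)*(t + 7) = t^4 + 4*t^3 - 22*t^2 - 4*t + 21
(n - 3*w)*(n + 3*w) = n^2 - 9*w^2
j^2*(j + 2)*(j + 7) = j^4 + 9*j^3 + 14*j^2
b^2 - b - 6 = (b - 3)*(b + 2)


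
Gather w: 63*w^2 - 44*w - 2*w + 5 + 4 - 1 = 63*w^2 - 46*w + 8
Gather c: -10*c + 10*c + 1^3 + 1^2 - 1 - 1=0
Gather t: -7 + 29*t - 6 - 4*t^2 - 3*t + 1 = -4*t^2 + 26*t - 12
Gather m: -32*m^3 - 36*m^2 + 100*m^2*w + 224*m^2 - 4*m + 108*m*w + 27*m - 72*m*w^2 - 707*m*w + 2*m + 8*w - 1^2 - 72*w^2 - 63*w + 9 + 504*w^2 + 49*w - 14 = -32*m^3 + m^2*(100*w + 188) + m*(-72*w^2 - 599*w + 25) + 432*w^2 - 6*w - 6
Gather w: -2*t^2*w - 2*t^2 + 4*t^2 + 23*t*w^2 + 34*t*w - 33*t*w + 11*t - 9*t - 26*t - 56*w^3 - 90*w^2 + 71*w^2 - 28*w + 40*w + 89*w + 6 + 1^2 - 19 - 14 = 2*t^2 - 24*t - 56*w^3 + w^2*(23*t - 19) + w*(-2*t^2 + t + 101) - 26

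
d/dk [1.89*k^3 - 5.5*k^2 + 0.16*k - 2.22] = 5.67*k^2 - 11.0*k + 0.16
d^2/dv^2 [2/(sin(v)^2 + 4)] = 4*(-2*sin(v)^4 + 11*sin(v)^2 - 4)/(sin(v)^2 + 4)^3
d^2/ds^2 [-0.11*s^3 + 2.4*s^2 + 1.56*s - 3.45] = 4.8 - 0.66*s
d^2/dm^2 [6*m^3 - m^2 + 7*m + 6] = 36*m - 2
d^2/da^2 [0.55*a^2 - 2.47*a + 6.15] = 1.10000000000000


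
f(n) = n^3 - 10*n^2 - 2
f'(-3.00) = 87.00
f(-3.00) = -119.00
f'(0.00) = 0.00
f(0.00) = -2.00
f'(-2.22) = 59.19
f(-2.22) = -62.23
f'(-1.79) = 45.41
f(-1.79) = -39.78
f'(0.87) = -15.13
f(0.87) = -8.91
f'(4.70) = -27.73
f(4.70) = -119.08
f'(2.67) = -32.01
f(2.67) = -54.25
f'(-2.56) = 70.86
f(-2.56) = -84.31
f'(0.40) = -7.52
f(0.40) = -3.54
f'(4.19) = -31.13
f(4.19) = -104.00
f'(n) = 3*n^2 - 20*n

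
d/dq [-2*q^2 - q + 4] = -4*q - 1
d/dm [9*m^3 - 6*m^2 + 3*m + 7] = 27*m^2 - 12*m + 3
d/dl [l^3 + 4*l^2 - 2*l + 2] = 3*l^2 + 8*l - 2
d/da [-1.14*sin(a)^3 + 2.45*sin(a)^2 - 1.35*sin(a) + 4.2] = (-3.42*sin(a)^2 + 4.9*sin(a) - 1.35)*cos(a)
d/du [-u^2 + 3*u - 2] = 3 - 2*u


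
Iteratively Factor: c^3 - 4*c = (c)*(c^2 - 4) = c*(c + 2)*(c - 2)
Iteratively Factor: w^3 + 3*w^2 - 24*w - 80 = (w + 4)*(w^2 - w - 20) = (w - 5)*(w + 4)*(w + 4)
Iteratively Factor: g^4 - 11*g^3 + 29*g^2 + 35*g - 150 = (g - 3)*(g^3 - 8*g^2 + 5*g + 50) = (g - 5)*(g - 3)*(g^2 - 3*g - 10) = (g - 5)*(g - 3)*(g + 2)*(g - 5)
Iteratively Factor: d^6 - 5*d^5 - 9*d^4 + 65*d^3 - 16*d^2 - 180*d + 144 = (d - 1)*(d^5 - 4*d^4 - 13*d^3 + 52*d^2 + 36*d - 144) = (d - 1)*(d + 3)*(d^4 - 7*d^3 + 8*d^2 + 28*d - 48) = (d - 2)*(d - 1)*(d + 3)*(d^3 - 5*d^2 - 2*d + 24) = (d - 3)*(d - 2)*(d - 1)*(d + 3)*(d^2 - 2*d - 8) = (d - 4)*(d - 3)*(d - 2)*(d - 1)*(d + 3)*(d + 2)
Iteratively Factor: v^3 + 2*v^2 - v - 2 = (v + 1)*(v^2 + v - 2) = (v + 1)*(v + 2)*(v - 1)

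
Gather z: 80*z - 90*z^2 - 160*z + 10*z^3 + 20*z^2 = 10*z^3 - 70*z^2 - 80*z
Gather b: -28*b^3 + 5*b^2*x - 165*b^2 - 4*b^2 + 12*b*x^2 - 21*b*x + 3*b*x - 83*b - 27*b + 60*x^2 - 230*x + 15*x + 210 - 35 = -28*b^3 + b^2*(5*x - 169) + b*(12*x^2 - 18*x - 110) + 60*x^2 - 215*x + 175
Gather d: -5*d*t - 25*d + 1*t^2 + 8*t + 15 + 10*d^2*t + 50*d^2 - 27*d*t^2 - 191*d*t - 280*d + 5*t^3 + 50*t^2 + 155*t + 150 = d^2*(10*t + 50) + d*(-27*t^2 - 196*t - 305) + 5*t^3 + 51*t^2 + 163*t + 165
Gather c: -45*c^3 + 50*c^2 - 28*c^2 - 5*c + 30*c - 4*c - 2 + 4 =-45*c^3 + 22*c^2 + 21*c + 2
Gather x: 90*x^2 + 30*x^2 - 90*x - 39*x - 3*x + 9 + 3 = 120*x^2 - 132*x + 12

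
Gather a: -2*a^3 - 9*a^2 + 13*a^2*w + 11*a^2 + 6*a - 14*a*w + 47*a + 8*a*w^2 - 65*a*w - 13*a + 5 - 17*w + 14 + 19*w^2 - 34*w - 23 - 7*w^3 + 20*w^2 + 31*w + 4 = -2*a^3 + a^2*(13*w + 2) + a*(8*w^2 - 79*w + 40) - 7*w^3 + 39*w^2 - 20*w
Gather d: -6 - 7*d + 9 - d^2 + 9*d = -d^2 + 2*d + 3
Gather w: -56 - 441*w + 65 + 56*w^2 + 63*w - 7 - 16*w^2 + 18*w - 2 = 40*w^2 - 360*w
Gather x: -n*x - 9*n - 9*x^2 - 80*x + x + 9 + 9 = -9*n - 9*x^2 + x*(-n - 79) + 18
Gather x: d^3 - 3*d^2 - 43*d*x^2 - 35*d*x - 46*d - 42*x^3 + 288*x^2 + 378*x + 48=d^3 - 3*d^2 - 46*d - 42*x^3 + x^2*(288 - 43*d) + x*(378 - 35*d) + 48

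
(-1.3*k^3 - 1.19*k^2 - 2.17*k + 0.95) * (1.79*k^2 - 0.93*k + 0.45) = -2.327*k^5 - 0.9211*k^4 - 3.3626*k^3 + 3.1831*k^2 - 1.86*k + 0.4275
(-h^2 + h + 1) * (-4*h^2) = 4*h^4 - 4*h^3 - 4*h^2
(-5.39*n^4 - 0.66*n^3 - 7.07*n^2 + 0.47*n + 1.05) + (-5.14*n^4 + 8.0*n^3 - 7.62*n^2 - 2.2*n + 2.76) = -10.53*n^4 + 7.34*n^3 - 14.69*n^2 - 1.73*n + 3.81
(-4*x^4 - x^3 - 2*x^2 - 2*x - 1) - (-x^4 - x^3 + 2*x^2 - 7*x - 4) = -3*x^4 - 4*x^2 + 5*x + 3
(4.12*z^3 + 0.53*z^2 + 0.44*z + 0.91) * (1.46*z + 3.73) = 6.0152*z^4 + 16.1414*z^3 + 2.6193*z^2 + 2.9698*z + 3.3943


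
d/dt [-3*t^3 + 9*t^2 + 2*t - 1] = -9*t^2 + 18*t + 2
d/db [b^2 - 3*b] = 2*b - 3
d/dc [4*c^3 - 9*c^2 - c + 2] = 12*c^2 - 18*c - 1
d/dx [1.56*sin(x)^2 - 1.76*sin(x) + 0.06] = (3.12*sin(x) - 1.76)*cos(x)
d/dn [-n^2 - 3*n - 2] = -2*n - 3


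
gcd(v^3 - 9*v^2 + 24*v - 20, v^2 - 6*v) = 1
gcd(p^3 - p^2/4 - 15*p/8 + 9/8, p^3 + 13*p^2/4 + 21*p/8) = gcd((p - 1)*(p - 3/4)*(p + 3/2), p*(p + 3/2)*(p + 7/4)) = p + 3/2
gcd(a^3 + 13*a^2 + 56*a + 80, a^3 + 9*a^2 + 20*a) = a^2 + 9*a + 20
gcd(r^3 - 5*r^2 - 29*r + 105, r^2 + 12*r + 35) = r + 5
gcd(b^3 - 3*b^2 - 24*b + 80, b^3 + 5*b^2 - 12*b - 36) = 1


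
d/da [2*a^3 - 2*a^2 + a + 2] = 6*a^2 - 4*a + 1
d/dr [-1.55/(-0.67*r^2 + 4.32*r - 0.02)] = (6.696 - 2.077*r)/(0.67*r^2 - 4.32*r + 0.02)^2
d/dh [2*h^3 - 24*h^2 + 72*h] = 6*h^2 - 48*h + 72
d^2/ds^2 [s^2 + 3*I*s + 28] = 2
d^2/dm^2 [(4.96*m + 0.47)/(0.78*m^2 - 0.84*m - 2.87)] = ((7.5996 - 23.2128*m)*(-0.78*m^2 + 0.84*m + 2.87) - (1.56*m - 0.84)*(3.12*m - 1.68)*(4.96*m + 0.47))/(-0.78*m^2 + 0.84*m + 2.87)^3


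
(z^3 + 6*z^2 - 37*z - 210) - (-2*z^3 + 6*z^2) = 3*z^3 - 37*z - 210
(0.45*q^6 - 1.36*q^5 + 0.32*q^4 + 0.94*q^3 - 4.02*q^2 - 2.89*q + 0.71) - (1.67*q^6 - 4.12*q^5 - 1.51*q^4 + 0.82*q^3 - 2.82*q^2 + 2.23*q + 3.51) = -1.22*q^6 + 2.76*q^5 + 1.83*q^4 + 0.12*q^3 - 1.2*q^2 - 5.12*q - 2.8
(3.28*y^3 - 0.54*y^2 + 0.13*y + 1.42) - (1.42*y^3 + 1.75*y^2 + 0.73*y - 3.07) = 1.86*y^3 - 2.29*y^2 - 0.6*y + 4.49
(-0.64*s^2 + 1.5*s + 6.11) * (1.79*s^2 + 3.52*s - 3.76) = -1.1456*s^4 + 0.4322*s^3 + 18.6233*s^2 + 15.8672*s - 22.9736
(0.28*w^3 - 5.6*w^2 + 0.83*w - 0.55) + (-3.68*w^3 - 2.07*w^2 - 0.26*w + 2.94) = -3.4*w^3 - 7.67*w^2 + 0.57*w + 2.39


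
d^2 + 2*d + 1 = (d + 1)^2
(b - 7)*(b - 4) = b^2 - 11*b + 28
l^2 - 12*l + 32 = (l - 8)*(l - 4)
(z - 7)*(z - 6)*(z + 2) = z^3 - 11*z^2 + 16*z + 84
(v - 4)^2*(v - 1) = v^3 - 9*v^2 + 24*v - 16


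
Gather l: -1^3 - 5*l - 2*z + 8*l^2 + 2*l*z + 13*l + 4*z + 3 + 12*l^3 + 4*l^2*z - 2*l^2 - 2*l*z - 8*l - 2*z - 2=12*l^3 + l^2*(4*z + 6)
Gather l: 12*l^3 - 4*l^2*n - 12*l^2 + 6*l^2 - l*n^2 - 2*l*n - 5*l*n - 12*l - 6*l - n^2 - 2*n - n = 12*l^3 + l^2*(-4*n - 6) + l*(-n^2 - 7*n - 18) - n^2 - 3*n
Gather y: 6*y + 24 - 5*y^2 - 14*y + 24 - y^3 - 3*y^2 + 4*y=-y^3 - 8*y^2 - 4*y + 48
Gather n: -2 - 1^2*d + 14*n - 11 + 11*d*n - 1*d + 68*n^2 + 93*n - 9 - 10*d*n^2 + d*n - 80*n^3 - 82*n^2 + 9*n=-2*d - 80*n^3 + n^2*(-10*d - 14) + n*(12*d + 116) - 22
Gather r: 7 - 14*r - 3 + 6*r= 4 - 8*r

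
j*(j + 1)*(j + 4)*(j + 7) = j^4 + 12*j^3 + 39*j^2 + 28*j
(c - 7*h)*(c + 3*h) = c^2 - 4*c*h - 21*h^2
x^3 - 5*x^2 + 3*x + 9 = (x - 3)^2*(x + 1)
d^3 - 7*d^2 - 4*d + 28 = (d - 7)*(d - 2)*(d + 2)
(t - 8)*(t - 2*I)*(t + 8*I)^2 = t^4 - 8*t^3 + 14*I*t^3 - 32*t^2 - 112*I*t^2 + 256*t + 128*I*t - 1024*I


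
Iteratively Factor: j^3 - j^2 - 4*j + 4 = (j - 2)*(j^2 + j - 2) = (j - 2)*(j - 1)*(j + 2)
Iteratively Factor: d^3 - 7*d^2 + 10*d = (d)*(d^2 - 7*d + 10) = d*(d - 5)*(d - 2)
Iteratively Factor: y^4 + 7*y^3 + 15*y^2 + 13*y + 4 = (y + 4)*(y^3 + 3*y^2 + 3*y + 1) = (y + 1)*(y + 4)*(y^2 + 2*y + 1) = (y + 1)^2*(y + 4)*(y + 1)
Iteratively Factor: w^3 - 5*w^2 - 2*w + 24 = (w - 3)*(w^2 - 2*w - 8) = (w - 3)*(w + 2)*(w - 4)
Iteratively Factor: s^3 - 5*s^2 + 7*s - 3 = (s - 1)*(s^2 - 4*s + 3) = (s - 3)*(s - 1)*(s - 1)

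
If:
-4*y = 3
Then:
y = -3/4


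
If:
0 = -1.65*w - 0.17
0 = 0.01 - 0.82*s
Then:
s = 0.01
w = -0.10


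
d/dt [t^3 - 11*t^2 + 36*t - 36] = 3*t^2 - 22*t + 36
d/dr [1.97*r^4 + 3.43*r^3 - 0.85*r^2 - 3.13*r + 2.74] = 7.88*r^3 + 10.29*r^2 - 1.7*r - 3.13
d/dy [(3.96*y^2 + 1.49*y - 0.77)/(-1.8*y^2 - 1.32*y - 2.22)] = (-2.5452*y^2 - 20.3544*y - 4.3242)/(3.24*y^4 + 4.752*y^3 + 9.7344*y^2 + 5.8608*y + 4.9284)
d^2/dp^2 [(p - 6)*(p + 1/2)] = 2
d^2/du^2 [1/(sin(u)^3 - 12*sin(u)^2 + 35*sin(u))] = (-9*sin(u)^3 + 132*sin(u)^2 - 634*sin(u) + 1068 - 151/sin(u) - 2520/sin(u)^2 + 2450/sin(u)^3)/((sin(u) - 7)^3*(sin(u) - 5)^3)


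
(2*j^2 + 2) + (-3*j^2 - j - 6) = -j^2 - j - 4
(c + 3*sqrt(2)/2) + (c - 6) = 2*c - 6 + 3*sqrt(2)/2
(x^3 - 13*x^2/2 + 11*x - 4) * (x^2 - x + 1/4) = x^5 - 15*x^4/2 + 71*x^3/4 - 133*x^2/8 + 27*x/4 - 1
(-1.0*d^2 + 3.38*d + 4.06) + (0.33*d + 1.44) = -1.0*d^2 + 3.71*d + 5.5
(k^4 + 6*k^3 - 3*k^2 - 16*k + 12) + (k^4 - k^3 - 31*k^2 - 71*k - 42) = 2*k^4 + 5*k^3 - 34*k^2 - 87*k - 30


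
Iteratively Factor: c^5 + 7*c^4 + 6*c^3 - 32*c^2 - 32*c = (c - 2)*(c^4 + 9*c^3 + 24*c^2 + 16*c) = (c - 2)*(c + 1)*(c^3 + 8*c^2 + 16*c) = c*(c - 2)*(c + 1)*(c^2 + 8*c + 16) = c*(c - 2)*(c + 1)*(c + 4)*(c + 4)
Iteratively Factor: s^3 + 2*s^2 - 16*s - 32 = (s + 2)*(s^2 - 16) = (s - 4)*(s + 2)*(s + 4)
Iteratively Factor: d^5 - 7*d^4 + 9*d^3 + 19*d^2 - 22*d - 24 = (d - 3)*(d^4 - 4*d^3 - 3*d^2 + 10*d + 8) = (d - 3)*(d + 1)*(d^3 - 5*d^2 + 2*d + 8) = (d - 4)*(d - 3)*(d + 1)*(d^2 - d - 2) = (d - 4)*(d - 3)*(d + 1)^2*(d - 2)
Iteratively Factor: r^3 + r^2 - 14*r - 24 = (r + 2)*(r^2 - r - 12) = (r - 4)*(r + 2)*(r + 3)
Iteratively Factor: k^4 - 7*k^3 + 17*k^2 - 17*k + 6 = (k - 1)*(k^3 - 6*k^2 + 11*k - 6) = (k - 3)*(k - 1)*(k^2 - 3*k + 2) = (k - 3)*(k - 2)*(k - 1)*(k - 1)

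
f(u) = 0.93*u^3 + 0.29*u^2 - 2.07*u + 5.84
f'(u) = 2.79*u^2 + 0.58*u - 2.07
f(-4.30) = -53.84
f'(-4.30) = 47.02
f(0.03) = 5.78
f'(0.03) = -2.05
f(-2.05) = 3.29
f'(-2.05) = 8.47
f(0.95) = 4.93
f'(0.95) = 1.00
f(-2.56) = -2.56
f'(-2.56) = 14.73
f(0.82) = 4.85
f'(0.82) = 0.28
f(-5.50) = -128.73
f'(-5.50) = 79.14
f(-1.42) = 6.70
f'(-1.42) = 2.73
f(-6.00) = -172.18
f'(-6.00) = 94.89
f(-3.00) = -10.45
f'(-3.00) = 21.30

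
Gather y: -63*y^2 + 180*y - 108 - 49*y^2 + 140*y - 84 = -112*y^2 + 320*y - 192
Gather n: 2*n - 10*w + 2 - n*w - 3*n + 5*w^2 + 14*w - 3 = n*(-w - 1) + 5*w^2 + 4*w - 1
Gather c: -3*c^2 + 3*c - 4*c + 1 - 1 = -3*c^2 - c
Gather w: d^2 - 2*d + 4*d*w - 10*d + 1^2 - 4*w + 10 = d^2 - 12*d + w*(4*d - 4) + 11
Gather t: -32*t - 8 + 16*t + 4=-16*t - 4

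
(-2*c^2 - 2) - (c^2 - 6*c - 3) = -3*c^2 + 6*c + 1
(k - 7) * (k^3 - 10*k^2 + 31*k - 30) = k^4 - 17*k^3 + 101*k^2 - 247*k + 210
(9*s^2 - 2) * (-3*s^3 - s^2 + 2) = -27*s^5 - 9*s^4 + 6*s^3 + 20*s^2 - 4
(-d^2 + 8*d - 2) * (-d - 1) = d^3 - 7*d^2 - 6*d + 2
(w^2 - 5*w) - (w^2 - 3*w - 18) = 18 - 2*w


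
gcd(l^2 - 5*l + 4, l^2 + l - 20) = l - 4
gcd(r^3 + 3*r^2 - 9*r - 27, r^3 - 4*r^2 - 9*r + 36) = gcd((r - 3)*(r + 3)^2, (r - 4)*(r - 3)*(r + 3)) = r^2 - 9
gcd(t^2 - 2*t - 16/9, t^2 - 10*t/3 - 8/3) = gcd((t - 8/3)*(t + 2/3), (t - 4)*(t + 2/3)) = t + 2/3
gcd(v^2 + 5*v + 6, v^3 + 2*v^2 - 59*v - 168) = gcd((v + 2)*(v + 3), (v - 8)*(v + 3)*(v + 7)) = v + 3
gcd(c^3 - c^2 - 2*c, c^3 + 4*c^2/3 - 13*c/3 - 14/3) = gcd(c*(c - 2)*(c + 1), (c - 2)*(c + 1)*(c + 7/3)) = c^2 - c - 2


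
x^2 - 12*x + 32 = (x - 8)*(x - 4)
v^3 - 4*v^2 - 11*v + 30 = (v - 5)*(v - 2)*(v + 3)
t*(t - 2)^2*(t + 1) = t^4 - 3*t^3 + 4*t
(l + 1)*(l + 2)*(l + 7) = l^3 + 10*l^2 + 23*l + 14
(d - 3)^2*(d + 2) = d^3 - 4*d^2 - 3*d + 18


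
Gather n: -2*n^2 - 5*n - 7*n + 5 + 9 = -2*n^2 - 12*n + 14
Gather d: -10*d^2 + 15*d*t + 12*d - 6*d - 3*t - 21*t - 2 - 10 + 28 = -10*d^2 + d*(15*t + 6) - 24*t + 16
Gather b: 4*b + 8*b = 12*b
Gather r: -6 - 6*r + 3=-6*r - 3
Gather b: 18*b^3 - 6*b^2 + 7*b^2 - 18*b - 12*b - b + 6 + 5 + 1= 18*b^3 + b^2 - 31*b + 12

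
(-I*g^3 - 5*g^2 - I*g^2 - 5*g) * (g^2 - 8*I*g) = -I*g^5 - 13*g^4 - I*g^4 - 13*g^3 + 40*I*g^3 + 40*I*g^2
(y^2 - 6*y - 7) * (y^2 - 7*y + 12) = y^4 - 13*y^3 + 47*y^2 - 23*y - 84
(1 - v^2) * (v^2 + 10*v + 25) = -v^4 - 10*v^3 - 24*v^2 + 10*v + 25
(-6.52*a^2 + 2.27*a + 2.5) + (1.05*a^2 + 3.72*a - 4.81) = -5.47*a^2 + 5.99*a - 2.31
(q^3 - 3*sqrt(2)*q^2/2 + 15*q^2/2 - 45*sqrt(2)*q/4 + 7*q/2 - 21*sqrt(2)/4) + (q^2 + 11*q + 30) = q^3 - 3*sqrt(2)*q^2/2 + 17*q^2/2 - 45*sqrt(2)*q/4 + 29*q/2 - 21*sqrt(2)/4 + 30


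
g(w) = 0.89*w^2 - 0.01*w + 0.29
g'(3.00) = 5.33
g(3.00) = 8.27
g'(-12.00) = -21.37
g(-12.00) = 128.57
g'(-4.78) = -8.52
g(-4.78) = 20.67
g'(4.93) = 8.77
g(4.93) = 21.87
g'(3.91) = 6.95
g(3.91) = 13.86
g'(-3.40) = -6.06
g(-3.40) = 10.61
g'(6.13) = 10.90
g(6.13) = 33.67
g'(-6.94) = -12.36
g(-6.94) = 43.23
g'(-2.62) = -4.67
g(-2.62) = 6.43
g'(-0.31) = -0.56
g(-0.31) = 0.38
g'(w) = 1.78*w - 0.01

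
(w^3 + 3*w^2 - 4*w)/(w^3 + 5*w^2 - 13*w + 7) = w*(w + 4)/(w^2 + 6*w - 7)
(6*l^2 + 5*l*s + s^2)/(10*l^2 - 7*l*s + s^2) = (6*l^2 + 5*l*s + s^2)/(10*l^2 - 7*l*s + s^2)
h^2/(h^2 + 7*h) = h/(h + 7)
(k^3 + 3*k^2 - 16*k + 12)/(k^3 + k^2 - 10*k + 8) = (k + 6)/(k + 4)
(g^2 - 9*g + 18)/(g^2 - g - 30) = (g - 3)/(g + 5)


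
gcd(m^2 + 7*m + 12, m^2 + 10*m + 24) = m + 4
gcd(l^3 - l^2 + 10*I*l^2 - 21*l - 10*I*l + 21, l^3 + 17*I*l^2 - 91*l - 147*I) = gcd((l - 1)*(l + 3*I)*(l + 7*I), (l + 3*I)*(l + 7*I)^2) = l^2 + 10*I*l - 21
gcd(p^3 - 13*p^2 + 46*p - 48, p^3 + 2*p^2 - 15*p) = p - 3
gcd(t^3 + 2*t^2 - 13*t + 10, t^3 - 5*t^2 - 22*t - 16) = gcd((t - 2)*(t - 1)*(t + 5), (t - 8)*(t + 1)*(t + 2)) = 1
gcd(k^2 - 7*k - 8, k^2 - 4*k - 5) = k + 1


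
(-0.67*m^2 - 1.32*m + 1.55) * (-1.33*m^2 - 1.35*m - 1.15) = 0.8911*m^4 + 2.6601*m^3 + 0.491*m^2 - 0.5745*m - 1.7825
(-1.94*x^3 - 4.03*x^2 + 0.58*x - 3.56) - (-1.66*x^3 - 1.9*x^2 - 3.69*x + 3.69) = -0.28*x^3 - 2.13*x^2 + 4.27*x - 7.25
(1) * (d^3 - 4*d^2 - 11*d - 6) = d^3 - 4*d^2 - 11*d - 6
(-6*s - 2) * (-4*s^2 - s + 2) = 24*s^3 + 14*s^2 - 10*s - 4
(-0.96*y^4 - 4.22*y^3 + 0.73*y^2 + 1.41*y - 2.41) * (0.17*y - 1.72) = -0.1632*y^5 + 0.9338*y^4 + 7.3825*y^3 - 1.0159*y^2 - 2.8349*y + 4.1452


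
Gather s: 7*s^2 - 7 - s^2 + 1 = 6*s^2 - 6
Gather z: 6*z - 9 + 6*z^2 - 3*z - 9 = 6*z^2 + 3*z - 18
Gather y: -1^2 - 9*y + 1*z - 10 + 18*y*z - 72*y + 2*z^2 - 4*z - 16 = y*(18*z - 81) + 2*z^2 - 3*z - 27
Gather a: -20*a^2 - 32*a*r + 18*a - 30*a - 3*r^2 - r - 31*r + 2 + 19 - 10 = -20*a^2 + a*(-32*r - 12) - 3*r^2 - 32*r + 11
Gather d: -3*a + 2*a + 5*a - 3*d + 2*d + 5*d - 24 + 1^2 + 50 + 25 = 4*a + 4*d + 52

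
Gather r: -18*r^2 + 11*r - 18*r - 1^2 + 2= -18*r^2 - 7*r + 1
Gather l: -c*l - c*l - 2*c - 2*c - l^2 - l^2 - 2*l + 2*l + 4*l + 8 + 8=-4*c - 2*l^2 + l*(4 - 2*c) + 16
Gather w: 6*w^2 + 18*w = 6*w^2 + 18*w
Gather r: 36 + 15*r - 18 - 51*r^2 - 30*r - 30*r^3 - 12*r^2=-30*r^3 - 63*r^2 - 15*r + 18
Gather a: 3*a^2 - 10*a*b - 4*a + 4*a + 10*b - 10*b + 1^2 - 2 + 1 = 3*a^2 - 10*a*b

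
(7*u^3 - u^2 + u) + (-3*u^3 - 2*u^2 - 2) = 4*u^3 - 3*u^2 + u - 2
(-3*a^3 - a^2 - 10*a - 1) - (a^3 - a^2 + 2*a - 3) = -4*a^3 - 12*a + 2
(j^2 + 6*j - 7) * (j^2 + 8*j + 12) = j^4 + 14*j^3 + 53*j^2 + 16*j - 84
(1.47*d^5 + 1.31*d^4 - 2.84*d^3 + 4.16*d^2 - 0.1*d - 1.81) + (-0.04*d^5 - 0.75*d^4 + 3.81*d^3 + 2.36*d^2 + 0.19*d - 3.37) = 1.43*d^5 + 0.56*d^4 + 0.97*d^3 + 6.52*d^2 + 0.09*d - 5.18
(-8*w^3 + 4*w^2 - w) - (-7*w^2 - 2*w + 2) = -8*w^3 + 11*w^2 + w - 2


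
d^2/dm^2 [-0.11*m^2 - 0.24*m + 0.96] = -0.220000000000000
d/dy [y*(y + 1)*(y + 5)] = 3*y^2 + 12*y + 5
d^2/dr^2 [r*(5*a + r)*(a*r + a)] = 2*a*(5*a + 3*r + 1)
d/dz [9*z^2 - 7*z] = 18*z - 7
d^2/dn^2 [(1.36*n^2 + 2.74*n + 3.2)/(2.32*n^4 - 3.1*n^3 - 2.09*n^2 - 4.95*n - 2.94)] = (43.920384*n^8 + 118.286592*n^7 + 68.5042559999999*n^6 - 424.738992*n^5 + 482.460552*n^4 + 296.685708*n^3 + 290.601984*n^2 - 77.372424*n + 61.250712)/(12.487168*n^12 - 50.05632*n^11 + 33.137952*n^10 - 19.53196*n^9 + 136.276908*n^8 + 87.54441*n^7 - 30.245597*n^6 - 204.451335*n^5 - 402.683661*n^4 - 384.167475*n^3 - 270.307422*n^2 - 128.35746*n - 25.412184)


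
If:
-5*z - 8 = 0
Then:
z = -8/5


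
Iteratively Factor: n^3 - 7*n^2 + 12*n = (n - 3)*(n^2 - 4*n) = (n - 4)*(n - 3)*(n)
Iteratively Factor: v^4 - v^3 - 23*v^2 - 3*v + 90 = (v - 5)*(v^3 + 4*v^2 - 3*v - 18) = (v - 5)*(v + 3)*(v^2 + v - 6) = (v - 5)*(v + 3)^2*(v - 2)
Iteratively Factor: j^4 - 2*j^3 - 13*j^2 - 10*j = (j - 5)*(j^3 + 3*j^2 + 2*j) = (j - 5)*(j + 1)*(j^2 + 2*j) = j*(j - 5)*(j + 1)*(j + 2)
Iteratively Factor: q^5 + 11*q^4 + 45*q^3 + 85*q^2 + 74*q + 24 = (q + 1)*(q^4 + 10*q^3 + 35*q^2 + 50*q + 24) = (q + 1)*(q + 4)*(q^3 + 6*q^2 + 11*q + 6) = (q + 1)^2*(q + 4)*(q^2 + 5*q + 6) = (q + 1)^2*(q + 3)*(q + 4)*(q + 2)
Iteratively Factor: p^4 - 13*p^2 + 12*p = (p - 1)*(p^3 + p^2 - 12*p) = (p - 3)*(p - 1)*(p^2 + 4*p) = (p - 3)*(p - 1)*(p + 4)*(p)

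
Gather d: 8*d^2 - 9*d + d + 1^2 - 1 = 8*d^2 - 8*d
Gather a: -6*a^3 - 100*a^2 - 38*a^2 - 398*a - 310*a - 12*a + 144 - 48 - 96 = -6*a^3 - 138*a^2 - 720*a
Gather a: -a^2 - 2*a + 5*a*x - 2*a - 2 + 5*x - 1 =-a^2 + a*(5*x - 4) + 5*x - 3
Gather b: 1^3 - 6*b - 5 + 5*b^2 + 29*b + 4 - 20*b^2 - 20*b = -15*b^2 + 3*b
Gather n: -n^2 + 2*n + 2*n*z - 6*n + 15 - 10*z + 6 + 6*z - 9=-n^2 + n*(2*z - 4) - 4*z + 12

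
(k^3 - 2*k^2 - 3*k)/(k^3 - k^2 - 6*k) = (k + 1)/(k + 2)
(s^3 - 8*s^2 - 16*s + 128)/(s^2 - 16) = s - 8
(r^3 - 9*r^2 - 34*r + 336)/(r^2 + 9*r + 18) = (r^2 - 15*r + 56)/(r + 3)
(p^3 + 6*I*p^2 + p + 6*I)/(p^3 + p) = (p + 6*I)/p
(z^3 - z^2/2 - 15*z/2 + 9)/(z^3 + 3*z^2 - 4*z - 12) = (z - 3/2)/(z + 2)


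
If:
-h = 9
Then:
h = -9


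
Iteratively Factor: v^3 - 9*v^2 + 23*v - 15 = (v - 1)*(v^2 - 8*v + 15) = (v - 3)*(v - 1)*(v - 5)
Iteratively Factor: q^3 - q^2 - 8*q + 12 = (q - 2)*(q^2 + q - 6) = (q - 2)^2*(q + 3)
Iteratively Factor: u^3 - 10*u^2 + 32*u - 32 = (u - 2)*(u^2 - 8*u + 16) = (u - 4)*(u - 2)*(u - 4)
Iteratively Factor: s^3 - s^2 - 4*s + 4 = (s - 2)*(s^2 + s - 2) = (s - 2)*(s - 1)*(s + 2)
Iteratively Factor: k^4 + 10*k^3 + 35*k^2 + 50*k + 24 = (k + 3)*(k^3 + 7*k^2 + 14*k + 8) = (k + 1)*(k + 3)*(k^2 + 6*k + 8) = (k + 1)*(k + 3)*(k + 4)*(k + 2)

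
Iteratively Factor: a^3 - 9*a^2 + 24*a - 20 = (a - 5)*(a^2 - 4*a + 4) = (a - 5)*(a - 2)*(a - 2)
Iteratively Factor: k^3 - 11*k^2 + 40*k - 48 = (k - 3)*(k^2 - 8*k + 16) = (k - 4)*(k - 3)*(k - 4)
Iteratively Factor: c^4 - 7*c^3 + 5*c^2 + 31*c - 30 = (c - 5)*(c^3 - 2*c^2 - 5*c + 6) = (c - 5)*(c - 3)*(c^2 + c - 2) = (c - 5)*(c - 3)*(c - 1)*(c + 2)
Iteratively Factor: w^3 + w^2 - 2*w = (w)*(w^2 + w - 2) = w*(w + 2)*(w - 1)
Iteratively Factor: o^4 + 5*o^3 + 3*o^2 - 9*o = (o + 3)*(o^3 + 2*o^2 - 3*o) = (o - 1)*(o + 3)*(o^2 + 3*o) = (o - 1)*(o + 3)^2*(o)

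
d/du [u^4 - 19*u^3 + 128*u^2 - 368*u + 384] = 4*u^3 - 57*u^2 + 256*u - 368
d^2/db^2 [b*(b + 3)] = 2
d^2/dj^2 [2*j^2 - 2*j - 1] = 4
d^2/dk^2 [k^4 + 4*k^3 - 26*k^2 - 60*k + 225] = 12*k^2 + 24*k - 52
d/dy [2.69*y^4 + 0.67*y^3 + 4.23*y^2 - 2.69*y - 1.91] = 10.76*y^3 + 2.01*y^2 + 8.46*y - 2.69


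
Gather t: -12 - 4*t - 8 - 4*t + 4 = -8*t - 16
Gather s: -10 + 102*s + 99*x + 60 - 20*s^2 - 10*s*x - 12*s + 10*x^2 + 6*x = -20*s^2 + s*(90 - 10*x) + 10*x^2 + 105*x + 50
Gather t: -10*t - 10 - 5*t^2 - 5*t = -5*t^2 - 15*t - 10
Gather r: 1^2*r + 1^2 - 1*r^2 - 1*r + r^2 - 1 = 0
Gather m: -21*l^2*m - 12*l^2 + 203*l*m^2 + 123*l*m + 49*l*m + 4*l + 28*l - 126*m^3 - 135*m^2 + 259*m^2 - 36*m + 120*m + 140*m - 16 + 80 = -12*l^2 + 32*l - 126*m^3 + m^2*(203*l + 124) + m*(-21*l^2 + 172*l + 224) + 64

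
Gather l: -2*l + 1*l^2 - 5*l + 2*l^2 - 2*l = 3*l^2 - 9*l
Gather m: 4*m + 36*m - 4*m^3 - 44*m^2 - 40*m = -4*m^3 - 44*m^2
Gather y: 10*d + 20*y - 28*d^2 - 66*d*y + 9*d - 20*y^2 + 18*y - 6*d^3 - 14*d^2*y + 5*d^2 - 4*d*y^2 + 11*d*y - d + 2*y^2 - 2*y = -6*d^3 - 23*d^2 + 18*d + y^2*(-4*d - 18) + y*(-14*d^2 - 55*d + 36)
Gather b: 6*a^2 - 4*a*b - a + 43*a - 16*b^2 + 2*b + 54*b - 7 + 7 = 6*a^2 + 42*a - 16*b^2 + b*(56 - 4*a)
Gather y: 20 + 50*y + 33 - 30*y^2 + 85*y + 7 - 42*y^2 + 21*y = -72*y^2 + 156*y + 60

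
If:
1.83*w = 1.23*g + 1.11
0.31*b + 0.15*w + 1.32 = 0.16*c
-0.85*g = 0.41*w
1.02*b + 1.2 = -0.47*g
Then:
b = -1.07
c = 6.60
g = -0.22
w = 0.46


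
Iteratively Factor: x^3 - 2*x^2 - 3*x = (x - 3)*(x^2 + x) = (x - 3)*(x + 1)*(x)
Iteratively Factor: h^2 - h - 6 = (h - 3)*(h + 2)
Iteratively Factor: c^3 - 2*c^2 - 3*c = (c + 1)*(c^2 - 3*c) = c*(c + 1)*(c - 3)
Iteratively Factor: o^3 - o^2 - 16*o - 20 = (o + 2)*(o^2 - 3*o - 10) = (o - 5)*(o + 2)*(o + 2)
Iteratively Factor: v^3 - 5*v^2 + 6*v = (v - 2)*(v^2 - 3*v) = v*(v - 2)*(v - 3)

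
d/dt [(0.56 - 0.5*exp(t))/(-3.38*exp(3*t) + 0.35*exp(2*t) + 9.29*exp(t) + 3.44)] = (-3.38*exp(3*t) + 5.8534*exp(2*t) - 0.392*exp(t) - 6.9224)*exp(t)/(11.4244*exp(6*t) - 2.366*exp(5*t) - 62.6779*exp(4*t) - 16.7514*exp(3*t) + 88.7121*exp(2*t) + 63.9152*exp(t) + 11.8336)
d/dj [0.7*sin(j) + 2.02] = 0.7*cos(j)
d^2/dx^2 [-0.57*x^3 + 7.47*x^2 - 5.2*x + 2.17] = 14.94 - 3.42*x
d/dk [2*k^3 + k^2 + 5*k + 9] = 6*k^2 + 2*k + 5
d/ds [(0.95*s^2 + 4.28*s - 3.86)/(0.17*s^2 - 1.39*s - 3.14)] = (-2.0481*s^2 - 4.6536*s - 18.8046)/(0.0289*s^4 - 0.4726*s^3 + 0.8645*s^2 + 8.7292*s + 9.8596)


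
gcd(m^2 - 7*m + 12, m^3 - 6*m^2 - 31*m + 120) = m - 3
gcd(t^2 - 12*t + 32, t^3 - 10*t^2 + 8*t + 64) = t^2 - 12*t + 32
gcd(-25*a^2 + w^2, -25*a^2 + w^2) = -25*a^2 + w^2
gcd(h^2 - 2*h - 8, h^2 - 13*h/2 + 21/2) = 1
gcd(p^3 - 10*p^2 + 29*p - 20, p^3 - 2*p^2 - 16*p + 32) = p - 4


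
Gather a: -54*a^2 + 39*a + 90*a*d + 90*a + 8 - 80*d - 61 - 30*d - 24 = -54*a^2 + a*(90*d + 129) - 110*d - 77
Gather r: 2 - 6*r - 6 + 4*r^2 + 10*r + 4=4*r^2 + 4*r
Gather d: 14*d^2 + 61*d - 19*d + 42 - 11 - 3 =14*d^2 + 42*d + 28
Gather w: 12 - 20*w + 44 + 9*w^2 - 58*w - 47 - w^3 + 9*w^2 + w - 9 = -w^3 + 18*w^2 - 77*w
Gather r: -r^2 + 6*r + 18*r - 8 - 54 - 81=-r^2 + 24*r - 143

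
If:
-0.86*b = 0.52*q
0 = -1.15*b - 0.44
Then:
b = -0.38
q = 0.63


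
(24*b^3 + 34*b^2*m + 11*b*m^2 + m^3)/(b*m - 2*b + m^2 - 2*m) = (24*b^2 + 10*b*m + m^2)/(m - 2)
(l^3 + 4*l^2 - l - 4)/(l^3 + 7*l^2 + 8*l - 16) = (l + 1)/(l + 4)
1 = 1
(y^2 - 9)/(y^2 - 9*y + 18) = (y + 3)/(y - 6)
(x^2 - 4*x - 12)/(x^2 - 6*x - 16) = (x - 6)/(x - 8)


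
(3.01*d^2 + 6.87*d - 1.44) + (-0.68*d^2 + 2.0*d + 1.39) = 2.33*d^2 + 8.87*d - 0.05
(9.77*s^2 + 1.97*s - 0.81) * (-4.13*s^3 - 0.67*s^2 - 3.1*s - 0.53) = -40.3501*s^5 - 14.682*s^4 - 28.2616*s^3 - 10.7424*s^2 + 1.4669*s + 0.4293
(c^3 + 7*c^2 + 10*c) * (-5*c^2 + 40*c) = -5*c^5 + 5*c^4 + 230*c^3 + 400*c^2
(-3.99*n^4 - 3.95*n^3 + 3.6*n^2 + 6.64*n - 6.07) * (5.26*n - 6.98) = -20.9874*n^5 + 7.0732*n^4 + 46.507*n^3 + 9.79839999999999*n^2 - 78.2754*n + 42.3686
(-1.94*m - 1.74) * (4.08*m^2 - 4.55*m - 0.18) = -7.9152*m^3 + 1.7278*m^2 + 8.2662*m + 0.3132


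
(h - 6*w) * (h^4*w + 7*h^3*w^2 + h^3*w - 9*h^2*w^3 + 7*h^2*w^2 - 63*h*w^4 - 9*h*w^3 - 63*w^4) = h^5*w + h^4*w^2 + h^4*w - 51*h^3*w^3 + h^3*w^2 - 9*h^2*w^4 - 51*h^2*w^3 + 378*h*w^5 - 9*h*w^4 + 378*w^5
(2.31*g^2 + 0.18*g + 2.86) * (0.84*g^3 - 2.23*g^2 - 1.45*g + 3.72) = 1.9404*g^5 - 5.0001*g^4 - 1.3485*g^3 + 1.9544*g^2 - 3.4774*g + 10.6392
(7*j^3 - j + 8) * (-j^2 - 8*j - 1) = -7*j^5 - 56*j^4 - 6*j^3 - 63*j - 8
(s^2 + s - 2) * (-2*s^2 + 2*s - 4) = -2*s^4 + 2*s^2 - 8*s + 8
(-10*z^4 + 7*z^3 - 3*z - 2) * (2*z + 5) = -20*z^5 - 36*z^4 + 35*z^3 - 6*z^2 - 19*z - 10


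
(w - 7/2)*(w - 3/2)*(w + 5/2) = w^3 - 5*w^2/2 - 29*w/4 + 105/8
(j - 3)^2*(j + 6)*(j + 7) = j^4 + 7*j^3 - 27*j^2 - 135*j + 378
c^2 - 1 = (c - 1)*(c + 1)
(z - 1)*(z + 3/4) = z^2 - z/4 - 3/4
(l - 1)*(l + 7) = l^2 + 6*l - 7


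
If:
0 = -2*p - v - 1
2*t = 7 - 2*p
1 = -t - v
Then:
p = 7/6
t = 7/3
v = -10/3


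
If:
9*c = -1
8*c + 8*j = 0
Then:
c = -1/9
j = 1/9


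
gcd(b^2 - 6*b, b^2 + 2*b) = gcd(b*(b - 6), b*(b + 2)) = b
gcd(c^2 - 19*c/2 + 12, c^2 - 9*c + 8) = c - 8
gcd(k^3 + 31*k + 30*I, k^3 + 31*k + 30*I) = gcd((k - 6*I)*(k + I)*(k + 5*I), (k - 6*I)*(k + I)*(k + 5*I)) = k^3 + 31*k + 30*I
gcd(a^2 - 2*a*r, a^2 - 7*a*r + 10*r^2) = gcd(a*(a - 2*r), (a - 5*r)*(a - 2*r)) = -a + 2*r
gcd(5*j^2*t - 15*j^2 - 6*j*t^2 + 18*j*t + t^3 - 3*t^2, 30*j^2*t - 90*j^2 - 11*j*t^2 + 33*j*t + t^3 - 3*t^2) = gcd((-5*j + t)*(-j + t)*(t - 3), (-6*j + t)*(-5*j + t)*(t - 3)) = -5*j*t + 15*j + t^2 - 3*t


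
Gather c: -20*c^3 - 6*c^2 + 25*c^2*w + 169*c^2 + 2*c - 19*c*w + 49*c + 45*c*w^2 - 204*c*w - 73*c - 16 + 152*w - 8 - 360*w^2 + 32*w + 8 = -20*c^3 + c^2*(25*w + 163) + c*(45*w^2 - 223*w - 22) - 360*w^2 + 184*w - 16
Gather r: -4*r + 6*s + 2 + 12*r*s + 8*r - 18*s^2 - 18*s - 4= r*(12*s + 4) - 18*s^2 - 12*s - 2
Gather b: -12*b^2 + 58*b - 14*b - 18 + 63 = -12*b^2 + 44*b + 45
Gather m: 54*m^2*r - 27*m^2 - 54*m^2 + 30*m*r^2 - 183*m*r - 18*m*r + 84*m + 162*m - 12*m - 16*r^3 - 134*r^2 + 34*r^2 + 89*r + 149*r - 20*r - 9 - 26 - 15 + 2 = m^2*(54*r - 81) + m*(30*r^2 - 201*r + 234) - 16*r^3 - 100*r^2 + 218*r - 48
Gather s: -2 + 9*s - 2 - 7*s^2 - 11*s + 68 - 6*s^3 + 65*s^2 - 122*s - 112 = -6*s^3 + 58*s^2 - 124*s - 48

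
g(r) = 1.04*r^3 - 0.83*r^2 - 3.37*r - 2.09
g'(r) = 3.12*r^2 - 1.66*r - 3.37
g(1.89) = -4.40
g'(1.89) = 4.64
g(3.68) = 26.10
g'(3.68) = 32.77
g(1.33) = -5.59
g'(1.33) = -0.06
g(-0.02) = -2.02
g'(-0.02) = -3.34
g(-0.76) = -0.46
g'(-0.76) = -0.31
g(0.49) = -3.82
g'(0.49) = -3.43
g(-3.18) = -33.21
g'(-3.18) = 33.46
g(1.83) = -4.66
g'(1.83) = 4.04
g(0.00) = -2.09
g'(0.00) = -3.37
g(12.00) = 1635.07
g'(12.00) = 425.99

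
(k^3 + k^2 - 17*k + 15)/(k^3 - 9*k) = (k^2 + 4*k - 5)/(k*(k + 3))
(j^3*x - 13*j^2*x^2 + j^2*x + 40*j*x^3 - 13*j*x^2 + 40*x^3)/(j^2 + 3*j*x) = x*(j^3 - 13*j^2*x + j^2 + 40*j*x^2 - 13*j*x + 40*x^2)/(j*(j + 3*x))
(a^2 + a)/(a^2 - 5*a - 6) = a/(a - 6)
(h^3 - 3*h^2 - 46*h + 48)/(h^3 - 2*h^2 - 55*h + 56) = (h + 6)/(h + 7)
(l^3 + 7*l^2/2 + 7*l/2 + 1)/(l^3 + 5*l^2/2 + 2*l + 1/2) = (l + 2)/(l + 1)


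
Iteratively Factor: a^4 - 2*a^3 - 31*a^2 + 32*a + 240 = (a - 4)*(a^3 + 2*a^2 - 23*a - 60) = (a - 4)*(a + 3)*(a^2 - a - 20) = (a - 4)*(a + 3)*(a + 4)*(a - 5)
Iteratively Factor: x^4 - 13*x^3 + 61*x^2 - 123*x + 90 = (x - 3)*(x^3 - 10*x^2 + 31*x - 30) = (x - 5)*(x - 3)*(x^2 - 5*x + 6) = (x - 5)*(x - 3)^2*(x - 2)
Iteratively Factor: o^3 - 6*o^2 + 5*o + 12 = (o + 1)*(o^2 - 7*o + 12) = (o - 3)*(o + 1)*(o - 4)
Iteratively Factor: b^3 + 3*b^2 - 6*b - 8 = (b + 1)*(b^2 + 2*b - 8) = (b + 1)*(b + 4)*(b - 2)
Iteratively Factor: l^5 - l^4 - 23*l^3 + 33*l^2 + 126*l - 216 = (l - 3)*(l^4 + 2*l^3 - 17*l^2 - 18*l + 72) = (l - 3)*(l - 2)*(l^3 + 4*l^2 - 9*l - 36) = (l - 3)*(l - 2)*(l + 4)*(l^2 - 9) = (l - 3)^2*(l - 2)*(l + 4)*(l + 3)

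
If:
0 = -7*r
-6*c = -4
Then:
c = 2/3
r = 0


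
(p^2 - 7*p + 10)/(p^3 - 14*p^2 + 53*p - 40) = (p - 2)/(p^2 - 9*p + 8)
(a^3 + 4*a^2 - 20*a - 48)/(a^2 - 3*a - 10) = (a^2 + 2*a - 24)/(a - 5)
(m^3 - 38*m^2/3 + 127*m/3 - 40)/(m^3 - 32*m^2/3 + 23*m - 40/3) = (m - 3)/(m - 1)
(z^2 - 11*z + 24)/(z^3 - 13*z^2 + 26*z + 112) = (z - 3)/(z^2 - 5*z - 14)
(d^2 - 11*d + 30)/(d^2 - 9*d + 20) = (d - 6)/(d - 4)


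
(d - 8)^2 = d^2 - 16*d + 64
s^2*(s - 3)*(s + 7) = s^4 + 4*s^3 - 21*s^2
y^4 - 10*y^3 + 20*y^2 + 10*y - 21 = (y - 7)*(y - 3)*(y - 1)*(y + 1)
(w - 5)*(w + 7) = w^2 + 2*w - 35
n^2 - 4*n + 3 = (n - 3)*(n - 1)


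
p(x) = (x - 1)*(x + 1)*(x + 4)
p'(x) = (x - 1)*(x + 1) + (x - 1)*(x + 4) + (x + 1)*(x + 4)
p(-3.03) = 7.94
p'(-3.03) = 2.30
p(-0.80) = -1.15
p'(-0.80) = -5.48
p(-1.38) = 2.37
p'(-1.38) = -6.33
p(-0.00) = -4.00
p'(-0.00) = -1.00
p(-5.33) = -36.45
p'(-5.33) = 41.59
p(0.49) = -3.41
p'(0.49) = 3.64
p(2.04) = 19.10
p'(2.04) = 27.80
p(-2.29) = 7.26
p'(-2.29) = -3.59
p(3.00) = 56.00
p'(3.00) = 50.00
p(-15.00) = -2464.00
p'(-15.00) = 554.00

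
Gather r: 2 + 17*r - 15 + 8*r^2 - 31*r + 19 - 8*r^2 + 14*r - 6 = 0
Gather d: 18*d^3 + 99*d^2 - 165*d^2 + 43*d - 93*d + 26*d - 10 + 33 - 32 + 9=18*d^3 - 66*d^2 - 24*d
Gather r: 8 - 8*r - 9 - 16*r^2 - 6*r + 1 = -16*r^2 - 14*r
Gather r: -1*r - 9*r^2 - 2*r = -9*r^2 - 3*r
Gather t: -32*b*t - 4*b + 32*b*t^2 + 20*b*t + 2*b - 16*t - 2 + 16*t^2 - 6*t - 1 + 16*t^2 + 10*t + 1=-2*b + t^2*(32*b + 32) + t*(-12*b - 12) - 2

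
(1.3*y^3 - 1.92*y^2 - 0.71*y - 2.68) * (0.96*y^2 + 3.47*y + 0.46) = 1.248*y^5 + 2.6678*y^4 - 6.746*y^3 - 5.9197*y^2 - 9.6262*y - 1.2328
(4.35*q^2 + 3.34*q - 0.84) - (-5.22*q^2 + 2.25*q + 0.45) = 9.57*q^2 + 1.09*q - 1.29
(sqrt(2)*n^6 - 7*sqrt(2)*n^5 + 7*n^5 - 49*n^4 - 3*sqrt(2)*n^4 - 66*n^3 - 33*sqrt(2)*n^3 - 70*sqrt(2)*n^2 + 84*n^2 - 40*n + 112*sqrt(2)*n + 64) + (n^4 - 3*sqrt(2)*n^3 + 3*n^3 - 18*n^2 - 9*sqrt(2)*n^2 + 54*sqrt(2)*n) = sqrt(2)*n^6 - 7*sqrt(2)*n^5 + 7*n^5 - 48*n^4 - 3*sqrt(2)*n^4 - 63*n^3 - 36*sqrt(2)*n^3 - 79*sqrt(2)*n^2 + 66*n^2 - 40*n + 166*sqrt(2)*n + 64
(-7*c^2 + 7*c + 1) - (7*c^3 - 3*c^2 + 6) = -7*c^3 - 4*c^2 + 7*c - 5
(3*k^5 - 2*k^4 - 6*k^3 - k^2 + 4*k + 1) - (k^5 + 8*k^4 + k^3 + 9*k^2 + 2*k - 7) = 2*k^5 - 10*k^4 - 7*k^3 - 10*k^2 + 2*k + 8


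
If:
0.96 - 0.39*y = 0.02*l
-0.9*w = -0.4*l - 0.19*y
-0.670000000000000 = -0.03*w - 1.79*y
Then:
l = 47.62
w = 21.17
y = 0.02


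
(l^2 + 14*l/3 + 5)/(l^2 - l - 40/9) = 3*(l + 3)/(3*l - 8)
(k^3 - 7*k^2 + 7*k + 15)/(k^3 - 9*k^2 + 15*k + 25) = (k - 3)/(k - 5)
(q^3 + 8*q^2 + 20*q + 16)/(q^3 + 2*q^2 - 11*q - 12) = (q^2 + 4*q + 4)/(q^2 - 2*q - 3)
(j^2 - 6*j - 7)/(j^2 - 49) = (j + 1)/(j + 7)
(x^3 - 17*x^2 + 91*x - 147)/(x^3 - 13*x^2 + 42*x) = (x^2 - 10*x + 21)/(x*(x - 6))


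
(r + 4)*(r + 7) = r^2 + 11*r + 28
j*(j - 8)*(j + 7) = j^3 - j^2 - 56*j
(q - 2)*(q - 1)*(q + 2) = q^3 - q^2 - 4*q + 4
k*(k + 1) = k^2 + k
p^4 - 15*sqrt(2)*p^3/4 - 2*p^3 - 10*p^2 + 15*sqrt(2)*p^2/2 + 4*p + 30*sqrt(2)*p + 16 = (p - 4)*(p - 4*sqrt(2))*(sqrt(2)*p/2 + sqrt(2))*(sqrt(2)*p + 1/2)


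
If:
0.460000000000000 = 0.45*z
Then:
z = 1.02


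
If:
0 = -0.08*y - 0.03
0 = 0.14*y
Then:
No Solution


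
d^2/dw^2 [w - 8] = 0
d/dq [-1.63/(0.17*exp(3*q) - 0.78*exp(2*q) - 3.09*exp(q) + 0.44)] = (0.8313*exp(2*q) - 2.5428*exp(q) - 5.0367)*exp(q)/(0.17*exp(3*q) - 0.78*exp(2*q) - 3.09*exp(q) + 0.44)^2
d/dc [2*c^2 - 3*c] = 4*c - 3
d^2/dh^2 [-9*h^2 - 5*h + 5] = -18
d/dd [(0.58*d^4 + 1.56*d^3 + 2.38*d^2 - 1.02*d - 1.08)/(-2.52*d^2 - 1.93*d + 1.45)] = (-2.9232*d^5 - 7.2894*d^4 - 2.6576*d^3 - 0.3778*d^2 + 1.4588*d - 3.5634)/(6.3504*d^4 + 9.7272*d^3 - 3.5831*d^2 - 5.597*d + 2.1025)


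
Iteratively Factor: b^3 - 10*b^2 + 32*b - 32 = (b - 4)*(b^2 - 6*b + 8) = (b - 4)^2*(b - 2)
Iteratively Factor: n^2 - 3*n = (n - 3)*(n)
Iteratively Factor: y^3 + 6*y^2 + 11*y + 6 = (y + 3)*(y^2 + 3*y + 2) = (y + 2)*(y + 3)*(y + 1)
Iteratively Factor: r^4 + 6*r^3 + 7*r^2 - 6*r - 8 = (r - 1)*(r^3 + 7*r^2 + 14*r + 8) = (r - 1)*(r + 2)*(r^2 + 5*r + 4) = (r - 1)*(r + 1)*(r + 2)*(r + 4)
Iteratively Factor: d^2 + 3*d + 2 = (d + 1)*(d + 2)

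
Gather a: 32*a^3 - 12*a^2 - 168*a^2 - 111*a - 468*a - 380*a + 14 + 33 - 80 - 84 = 32*a^3 - 180*a^2 - 959*a - 117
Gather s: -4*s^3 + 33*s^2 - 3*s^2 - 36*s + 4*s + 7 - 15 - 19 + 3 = -4*s^3 + 30*s^2 - 32*s - 24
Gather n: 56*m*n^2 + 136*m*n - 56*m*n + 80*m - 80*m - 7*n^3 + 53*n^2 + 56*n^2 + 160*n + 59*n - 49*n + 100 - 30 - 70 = -7*n^3 + n^2*(56*m + 109) + n*(80*m + 170)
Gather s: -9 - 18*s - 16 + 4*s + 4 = -14*s - 21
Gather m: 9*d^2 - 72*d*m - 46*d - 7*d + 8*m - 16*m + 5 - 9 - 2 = 9*d^2 - 53*d + m*(-72*d - 8) - 6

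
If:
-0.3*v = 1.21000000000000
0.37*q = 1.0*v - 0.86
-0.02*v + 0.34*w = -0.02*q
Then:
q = -13.23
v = -4.03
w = 0.54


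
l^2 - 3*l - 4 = (l - 4)*(l + 1)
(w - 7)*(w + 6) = w^2 - w - 42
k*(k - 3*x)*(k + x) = k^3 - 2*k^2*x - 3*k*x^2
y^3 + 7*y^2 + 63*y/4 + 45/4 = (y + 3/2)*(y + 5/2)*(y + 3)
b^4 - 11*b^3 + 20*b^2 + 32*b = b*(b - 8)*(b - 4)*(b + 1)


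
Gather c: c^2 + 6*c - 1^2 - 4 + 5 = c^2 + 6*c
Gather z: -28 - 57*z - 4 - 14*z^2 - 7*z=-14*z^2 - 64*z - 32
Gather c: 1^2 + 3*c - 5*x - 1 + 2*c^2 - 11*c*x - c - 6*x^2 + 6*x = 2*c^2 + c*(2 - 11*x) - 6*x^2 + x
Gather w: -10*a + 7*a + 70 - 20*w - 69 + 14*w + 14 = -3*a - 6*w + 15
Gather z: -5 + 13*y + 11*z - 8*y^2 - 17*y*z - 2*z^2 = -8*y^2 + 13*y - 2*z^2 + z*(11 - 17*y) - 5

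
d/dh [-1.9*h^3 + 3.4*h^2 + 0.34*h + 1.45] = -5.7*h^2 + 6.8*h + 0.34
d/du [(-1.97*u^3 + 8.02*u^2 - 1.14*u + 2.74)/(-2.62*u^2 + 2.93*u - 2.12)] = (5.1614*u^4 - 11.5442*u^3 + 33.041*u^2 - 19.6472*u - 5.6114)/(6.8644*u^4 - 15.3532*u^3 + 19.6937*u^2 - 12.4232*u + 4.4944)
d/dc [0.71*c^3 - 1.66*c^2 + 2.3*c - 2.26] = 2.13*c^2 - 3.32*c + 2.3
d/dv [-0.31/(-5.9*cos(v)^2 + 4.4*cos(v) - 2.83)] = (3.658*cos(v) - 1.364)*sin(v)/(5.9*cos(v)^2 - 4.4*cos(v) + 2.83)^2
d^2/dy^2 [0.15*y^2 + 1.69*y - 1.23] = 0.300000000000000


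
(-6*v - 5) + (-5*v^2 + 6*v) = -5*v^2 - 5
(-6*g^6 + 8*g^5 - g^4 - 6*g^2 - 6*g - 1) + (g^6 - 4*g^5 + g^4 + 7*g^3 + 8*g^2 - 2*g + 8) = -5*g^6 + 4*g^5 + 7*g^3 + 2*g^2 - 8*g + 7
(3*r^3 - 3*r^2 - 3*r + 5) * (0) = 0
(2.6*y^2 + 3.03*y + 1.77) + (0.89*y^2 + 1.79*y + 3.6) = 3.49*y^2 + 4.82*y + 5.37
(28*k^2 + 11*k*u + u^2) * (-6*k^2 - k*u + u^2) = -168*k^4 - 94*k^3*u + 11*k^2*u^2 + 10*k*u^3 + u^4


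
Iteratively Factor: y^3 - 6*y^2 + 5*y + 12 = (y - 4)*(y^2 - 2*y - 3) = (y - 4)*(y + 1)*(y - 3)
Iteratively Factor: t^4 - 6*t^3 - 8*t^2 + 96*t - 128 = (t - 4)*(t^3 - 2*t^2 - 16*t + 32) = (t - 4)*(t + 4)*(t^2 - 6*t + 8) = (t - 4)^2*(t + 4)*(t - 2)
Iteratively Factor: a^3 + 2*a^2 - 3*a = (a + 3)*(a^2 - a) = a*(a + 3)*(a - 1)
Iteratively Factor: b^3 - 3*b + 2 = (b - 1)*(b^2 + b - 2) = (b - 1)^2*(b + 2)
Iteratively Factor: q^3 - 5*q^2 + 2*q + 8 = (q + 1)*(q^2 - 6*q + 8) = (q - 2)*(q + 1)*(q - 4)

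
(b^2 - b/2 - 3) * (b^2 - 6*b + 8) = b^4 - 13*b^3/2 + 8*b^2 + 14*b - 24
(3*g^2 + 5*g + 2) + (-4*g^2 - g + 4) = -g^2 + 4*g + 6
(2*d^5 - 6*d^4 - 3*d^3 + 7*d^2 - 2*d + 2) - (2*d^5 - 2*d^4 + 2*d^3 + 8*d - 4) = -4*d^4 - 5*d^3 + 7*d^2 - 10*d + 6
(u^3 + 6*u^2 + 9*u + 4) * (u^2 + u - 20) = u^5 + 7*u^4 - 5*u^3 - 107*u^2 - 176*u - 80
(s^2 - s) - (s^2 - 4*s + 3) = 3*s - 3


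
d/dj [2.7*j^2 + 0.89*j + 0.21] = 5.4*j + 0.89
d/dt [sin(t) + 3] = cos(t)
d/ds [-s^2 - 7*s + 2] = -2*s - 7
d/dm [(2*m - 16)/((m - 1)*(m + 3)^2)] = 2*(-2*m^2 + 25*m + 5)/(m^5 + 7*m^4 + 10*m^3 - 18*m^2 - 27*m + 27)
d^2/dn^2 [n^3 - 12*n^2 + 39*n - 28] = 6*n - 24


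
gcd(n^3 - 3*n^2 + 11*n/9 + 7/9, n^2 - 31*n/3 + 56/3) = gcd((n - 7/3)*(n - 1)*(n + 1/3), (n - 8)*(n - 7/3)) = n - 7/3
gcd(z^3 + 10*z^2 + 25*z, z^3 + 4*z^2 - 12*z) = z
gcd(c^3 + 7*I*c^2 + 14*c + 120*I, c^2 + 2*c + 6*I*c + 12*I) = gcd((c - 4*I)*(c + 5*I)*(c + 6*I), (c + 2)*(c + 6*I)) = c + 6*I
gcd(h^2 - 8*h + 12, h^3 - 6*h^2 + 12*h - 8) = h - 2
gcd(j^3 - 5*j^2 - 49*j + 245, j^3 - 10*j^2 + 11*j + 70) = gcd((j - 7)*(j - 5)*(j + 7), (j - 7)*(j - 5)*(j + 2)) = j^2 - 12*j + 35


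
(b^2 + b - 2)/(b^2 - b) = (b + 2)/b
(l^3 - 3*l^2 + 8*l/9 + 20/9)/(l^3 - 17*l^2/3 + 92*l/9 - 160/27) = 3*(3*l^2 - 4*l - 4)/(9*l^2 - 36*l + 32)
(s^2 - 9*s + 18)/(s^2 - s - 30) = (s - 3)/(s + 5)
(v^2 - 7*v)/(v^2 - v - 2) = v*(7 - v)/(-v^2 + v + 2)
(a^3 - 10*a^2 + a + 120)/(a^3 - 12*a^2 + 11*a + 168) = (a - 5)/(a - 7)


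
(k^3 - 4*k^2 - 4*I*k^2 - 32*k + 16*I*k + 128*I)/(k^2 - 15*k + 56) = (k^2 + 4*k*(1 - I) - 16*I)/(k - 7)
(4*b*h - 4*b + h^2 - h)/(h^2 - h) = (4*b + h)/h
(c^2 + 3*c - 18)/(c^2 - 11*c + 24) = (c + 6)/(c - 8)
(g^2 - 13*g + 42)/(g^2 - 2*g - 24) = (g - 7)/(g + 4)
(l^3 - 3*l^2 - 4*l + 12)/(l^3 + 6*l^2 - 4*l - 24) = (l - 3)/(l + 6)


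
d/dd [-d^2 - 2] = -2*d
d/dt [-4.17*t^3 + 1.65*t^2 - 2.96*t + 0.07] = -12.51*t^2 + 3.3*t - 2.96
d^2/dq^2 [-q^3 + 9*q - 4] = -6*q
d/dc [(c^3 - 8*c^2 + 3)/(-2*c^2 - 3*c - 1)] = (-2*c^4 - 6*c^3 + 21*c^2 + 28*c + 9)/(4*c^4 + 12*c^3 + 13*c^2 + 6*c + 1)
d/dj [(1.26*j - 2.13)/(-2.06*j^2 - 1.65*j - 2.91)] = (2.5956*j^2 - 8.7756*j - 7.1811)/(4.2436*j^4 + 6.798*j^3 + 14.7117*j^2 + 9.603*j + 8.4681)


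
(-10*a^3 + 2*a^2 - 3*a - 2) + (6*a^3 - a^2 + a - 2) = -4*a^3 + a^2 - 2*a - 4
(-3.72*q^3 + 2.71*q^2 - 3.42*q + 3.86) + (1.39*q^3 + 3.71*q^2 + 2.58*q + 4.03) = -2.33*q^3 + 6.42*q^2 - 0.84*q + 7.89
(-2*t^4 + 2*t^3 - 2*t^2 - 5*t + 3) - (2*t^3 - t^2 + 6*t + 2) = -2*t^4 - t^2 - 11*t + 1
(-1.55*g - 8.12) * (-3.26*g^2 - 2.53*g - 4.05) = 5.053*g^3 + 30.3927*g^2 + 26.8211*g + 32.886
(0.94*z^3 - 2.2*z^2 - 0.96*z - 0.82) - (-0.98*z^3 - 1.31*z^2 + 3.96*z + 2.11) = 1.92*z^3 - 0.89*z^2 - 4.92*z - 2.93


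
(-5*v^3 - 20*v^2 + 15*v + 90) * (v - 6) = -5*v^4 + 10*v^3 + 135*v^2 - 540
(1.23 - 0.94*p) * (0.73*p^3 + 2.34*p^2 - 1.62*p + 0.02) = -0.6862*p^4 - 1.3017*p^3 + 4.401*p^2 - 2.0114*p + 0.0246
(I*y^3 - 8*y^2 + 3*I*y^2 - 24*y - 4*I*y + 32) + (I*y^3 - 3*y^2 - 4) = 2*I*y^3 - 11*y^2 + 3*I*y^2 - 24*y - 4*I*y + 28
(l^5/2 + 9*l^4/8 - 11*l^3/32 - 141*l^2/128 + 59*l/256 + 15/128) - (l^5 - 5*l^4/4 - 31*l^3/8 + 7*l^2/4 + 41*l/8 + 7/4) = -l^5/2 + 19*l^4/8 + 113*l^3/32 - 365*l^2/128 - 1253*l/256 - 209/128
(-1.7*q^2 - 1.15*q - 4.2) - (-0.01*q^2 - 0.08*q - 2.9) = -1.69*q^2 - 1.07*q - 1.3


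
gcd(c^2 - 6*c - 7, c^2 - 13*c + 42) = c - 7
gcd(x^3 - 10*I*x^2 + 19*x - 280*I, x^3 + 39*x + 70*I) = x^2 - 2*I*x + 35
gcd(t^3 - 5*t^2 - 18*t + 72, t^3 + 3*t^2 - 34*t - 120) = t^2 - 2*t - 24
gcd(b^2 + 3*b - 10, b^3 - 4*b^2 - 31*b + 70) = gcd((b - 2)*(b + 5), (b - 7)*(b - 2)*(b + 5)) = b^2 + 3*b - 10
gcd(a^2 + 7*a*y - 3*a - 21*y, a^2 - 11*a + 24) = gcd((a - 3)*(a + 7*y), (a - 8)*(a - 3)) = a - 3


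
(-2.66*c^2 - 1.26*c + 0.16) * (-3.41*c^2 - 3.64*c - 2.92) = 9.0706*c^4 + 13.979*c^3 + 11.808*c^2 + 3.0968*c - 0.4672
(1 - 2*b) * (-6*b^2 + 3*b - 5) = 12*b^3 - 12*b^2 + 13*b - 5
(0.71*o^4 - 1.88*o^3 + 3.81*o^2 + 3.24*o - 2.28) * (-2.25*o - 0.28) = -1.5975*o^5 + 4.0312*o^4 - 8.0461*o^3 - 8.3568*o^2 + 4.2228*o + 0.6384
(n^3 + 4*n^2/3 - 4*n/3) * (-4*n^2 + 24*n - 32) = -4*n^5 + 56*n^4/3 + 16*n^3/3 - 224*n^2/3 + 128*n/3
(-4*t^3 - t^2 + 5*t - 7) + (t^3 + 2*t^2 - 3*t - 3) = -3*t^3 + t^2 + 2*t - 10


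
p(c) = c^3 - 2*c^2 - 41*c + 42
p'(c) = 3*c^2 - 4*c - 41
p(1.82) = -33.22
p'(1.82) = -38.34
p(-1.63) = 99.19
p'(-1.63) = -26.51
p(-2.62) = 117.71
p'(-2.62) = -9.93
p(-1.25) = 88.17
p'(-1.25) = -31.31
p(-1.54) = 96.74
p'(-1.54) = -27.73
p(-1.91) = 106.05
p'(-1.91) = -22.42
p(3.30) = -79.14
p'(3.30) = -21.53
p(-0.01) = 42.41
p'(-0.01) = -40.96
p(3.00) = -72.00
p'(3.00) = -26.00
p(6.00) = -60.00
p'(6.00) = 43.00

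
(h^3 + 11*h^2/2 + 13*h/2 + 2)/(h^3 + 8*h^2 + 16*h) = (2*h^2 + 3*h + 1)/(2*h*(h + 4))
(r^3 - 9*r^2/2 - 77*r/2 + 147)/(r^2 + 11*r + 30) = (2*r^2 - 21*r + 49)/(2*(r + 5))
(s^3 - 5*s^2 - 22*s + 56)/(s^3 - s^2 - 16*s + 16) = (s^2 - 9*s + 14)/(s^2 - 5*s + 4)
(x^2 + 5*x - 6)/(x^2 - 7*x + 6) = (x + 6)/(x - 6)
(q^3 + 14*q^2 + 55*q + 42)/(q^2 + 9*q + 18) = (q^2 + 8*q + 7)/(q + 3)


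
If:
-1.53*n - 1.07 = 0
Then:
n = -0.70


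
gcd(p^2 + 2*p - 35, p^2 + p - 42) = p + 7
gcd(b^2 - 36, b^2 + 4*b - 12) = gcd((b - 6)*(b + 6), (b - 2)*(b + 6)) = b + 6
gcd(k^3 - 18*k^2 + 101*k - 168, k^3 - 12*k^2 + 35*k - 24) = k^2 - 11*k + 24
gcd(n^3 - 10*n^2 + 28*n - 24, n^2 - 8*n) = 1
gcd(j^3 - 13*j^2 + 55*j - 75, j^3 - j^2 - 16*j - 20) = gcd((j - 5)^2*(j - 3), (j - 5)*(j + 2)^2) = j - 5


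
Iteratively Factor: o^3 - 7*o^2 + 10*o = (o - 5)*(o^2 - 2*o) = o*(o - 5)*(o - 2)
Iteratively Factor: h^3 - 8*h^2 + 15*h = (h - 3)*(h^2 - 5*h) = (h - 5)*(h - 3)*(h)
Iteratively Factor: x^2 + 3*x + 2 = (x + 1)*(x + 2)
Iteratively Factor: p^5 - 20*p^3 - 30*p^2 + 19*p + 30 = (p + 1)*(p^4 - p^3 - 19*p^2 - 11*p + 30) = (p - 1)*(p + 1)*(p^3 - 19*p - 30) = (p - 1)*(p + 1)*(p + 2)*(p^2 - 2*p - 15) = (p - 1)*(p + 1)*(p + 2)*(p + 3)*(p - 5)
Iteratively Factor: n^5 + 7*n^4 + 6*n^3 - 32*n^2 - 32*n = (n - 2)*(n^4 + 9*n^3 + 24*n^2 + 16*n) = (n - 2)*(n + 1)*(n^3 + 8*n^2 + 16*n) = (n - 2)*(n + 1)*(n + 4)*(n^2 + 4*n) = (n - 2)*(n + 1)*(n + 4)^2*(n)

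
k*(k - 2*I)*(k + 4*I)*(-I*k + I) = -I*k^4 + 2*k^3 + I*k^3 - 2*k^2 - 8*I*k^2 + 8*I*k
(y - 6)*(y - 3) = y^2 - 9*y + 18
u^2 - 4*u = u*(u - 4)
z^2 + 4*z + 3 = (z + 1)*(z + 3)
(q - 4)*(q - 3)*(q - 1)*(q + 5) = q^4 - 3*q^3 - 21*q^2 + 83*q - 60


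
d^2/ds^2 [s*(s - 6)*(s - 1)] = 6*s - 14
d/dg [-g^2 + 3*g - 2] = 3 - 2*g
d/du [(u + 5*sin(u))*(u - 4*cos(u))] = (u + 5*sin(u))*(4*sin(u) + 1) + (u - 4*cos(u))*(5*cos(u) + 1)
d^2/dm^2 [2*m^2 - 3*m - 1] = 4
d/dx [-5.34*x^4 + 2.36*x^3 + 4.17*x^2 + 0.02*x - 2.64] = -21.36*x^3 + 7.08*x^2 + 8.34*x + 0.02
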